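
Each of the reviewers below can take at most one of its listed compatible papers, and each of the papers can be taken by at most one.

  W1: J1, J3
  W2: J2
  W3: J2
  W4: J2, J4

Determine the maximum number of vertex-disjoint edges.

Unit-capacity flow: source→left, listed edges, right→sink; max matching = max flow.
Augmenting path W1→J1 (+1); matched 1.
Augmenting path W2→J2 (+1); matched 2.
Augmenting path W4→J4 (+1); matched 3.
No augmenting path remains; maximum matching = 3.
König certificate: {W1, W4, J2} is a vertex cover of size 3 (every listed pair touches it), so no matching can be larger.

3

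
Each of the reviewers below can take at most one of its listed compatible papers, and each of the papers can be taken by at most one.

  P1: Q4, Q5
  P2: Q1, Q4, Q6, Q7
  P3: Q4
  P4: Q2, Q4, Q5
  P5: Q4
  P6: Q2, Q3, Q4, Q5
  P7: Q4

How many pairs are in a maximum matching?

Unit-capacity flow: source→left, listed edges, right→sink; max matching = max flow.
Augmenting path P1→Q4 (+1); matched 1.
Augmenting path P2→Q1 (+1); matched 2.
Augmenting path P4→Q2 (+1); matched 3.
Augmenting path P6→Q3 (+1); matched 4.
Augmenting path P3→Q4→P1→Q5 (+1); matched 5.
No augmenting path remains; maximum matching = 5.
König certificate: {P1, P2, P4, P6, Q4} is a vertex cover of size 5 (every listed pair touches it), so no matching can be larger.

5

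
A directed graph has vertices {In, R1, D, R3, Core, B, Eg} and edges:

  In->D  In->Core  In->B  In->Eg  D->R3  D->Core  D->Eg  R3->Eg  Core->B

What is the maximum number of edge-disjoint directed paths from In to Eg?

Assign every edge capacity 1; by Menger, the answer equals the max flow.
Path In→Eg (+1); total 1.
Path In→D→Eg (+1); total 2.
No residual In→Eg path; max flow = 2.
Certifying cut of size 2: {In→D, In→Eg}.

2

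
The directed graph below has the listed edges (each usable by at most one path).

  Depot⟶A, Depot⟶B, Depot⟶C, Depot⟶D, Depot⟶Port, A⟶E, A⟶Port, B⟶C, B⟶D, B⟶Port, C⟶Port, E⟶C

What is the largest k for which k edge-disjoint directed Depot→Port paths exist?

4

Assign every edge capacity 1; by Menger, the answer equals the max flow.
Path Depot→Port (+1); total 1.
Path Depot→A→Port (+1); total 2.
Path Depot→B→Port (+1); total 3.
Path Depot→C→Port (+1); total 4.
No residual Depot→Port path; max flow = 4.
Certifying cut of size 4: {Depot→A, Depot→B, Depot→C, Depot→Port}.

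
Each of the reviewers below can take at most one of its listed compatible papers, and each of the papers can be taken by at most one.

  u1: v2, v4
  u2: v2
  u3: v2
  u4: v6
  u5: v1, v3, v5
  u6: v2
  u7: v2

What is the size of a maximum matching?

4

Unit-capacity flow: source→left, listed edges, right→sink; max matching = max flow.
Augmenting path u1→v2 (+1); matched 1.
Augmenting path u4→v6 (+1); matched 2.
Augmenting path u5→v1 (+1); matched 3.
Augmenting path u2→v2→u1→v4 (+1); matched 4.
No augmenting path remains; maximum matching = 4.
König certificate: {u1, u4, u5, v2} is a vertex cover of size 4 (every listed pair touches it), so no matching can be larger.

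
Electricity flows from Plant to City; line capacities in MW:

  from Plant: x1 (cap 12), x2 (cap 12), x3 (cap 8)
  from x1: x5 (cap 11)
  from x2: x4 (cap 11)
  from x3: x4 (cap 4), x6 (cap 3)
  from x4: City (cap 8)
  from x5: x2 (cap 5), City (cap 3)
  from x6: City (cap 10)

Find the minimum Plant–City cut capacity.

Augment Plant→x1→x5→City: bottleneck 3, flow now 3.
Augment Plant→x2→x4→City: bottleneck 8, flow now 11.
Augment Plant→x3→x6→City: bottleneck 3, flow now 14.
No augmenting path remains; maximum flow = 14.
By max-flow min-cut, the minimum cut capacity equals the max flow.
In the residual graph, reachable from Plant: {Plant, x1, x2, x3, x4, x5}.
Min-cut edges: x3→x6 (3), x4→City (8), x5→City (3); capacity 3 + 8 + 3 = 14.

14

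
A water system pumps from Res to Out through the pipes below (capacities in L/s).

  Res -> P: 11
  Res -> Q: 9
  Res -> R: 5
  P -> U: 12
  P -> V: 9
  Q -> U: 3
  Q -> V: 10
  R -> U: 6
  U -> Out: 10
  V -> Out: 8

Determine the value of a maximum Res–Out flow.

Augment Res→P→U→Out: bottleneck 10, flow now 10.
Augment Res→P→V→Out: bottleneck 1, flow now 11.
Augment Res→Q→V→Out: bottleneck 7, flow now 18.
No augmenting path remains; maximum flow = 18.
In the residual graph, reachable from Res: {Res, P, Q, R, U, V}.
Min-cut edges: U→Out (10), V→Out (8); capacity 10 + 8 = 18.
This cut is saturated, so no flow can exceed 18.

18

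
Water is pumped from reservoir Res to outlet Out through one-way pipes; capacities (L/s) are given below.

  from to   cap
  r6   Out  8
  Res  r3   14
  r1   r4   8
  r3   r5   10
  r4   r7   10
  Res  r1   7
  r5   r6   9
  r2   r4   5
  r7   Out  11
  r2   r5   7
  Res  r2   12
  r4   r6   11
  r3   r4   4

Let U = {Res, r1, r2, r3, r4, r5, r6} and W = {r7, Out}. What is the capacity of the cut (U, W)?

18

Edges leaving {Res, r1, r2, r3, r4, r5, r6}: r4→r7 (10), r6→Out (8).
Cut capacity = 10 + 8 = 18.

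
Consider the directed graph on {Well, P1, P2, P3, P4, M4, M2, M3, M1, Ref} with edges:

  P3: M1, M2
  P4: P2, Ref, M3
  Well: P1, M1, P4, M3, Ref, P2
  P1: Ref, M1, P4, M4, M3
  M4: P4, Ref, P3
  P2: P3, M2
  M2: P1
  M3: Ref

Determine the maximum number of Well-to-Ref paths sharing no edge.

Assign every edge capacity 1; by Menger, the answer equals the max flow.
Path Well→Ref (+1); total 1.
Path Well→P1→Ref (+1); total 2.
Path Well→P4→Ref (+1); total 3.
Path Well→M3→Ref (+1); total 4.
Path Well→P2→M2→P1→M4→Ref (+1); total 5.
No residual Well→Ref path; max flow = 5.
Certifying cut of size 5: {Well→M3, Well→P1, Well→P2, Well→P4, Well→Ref}.

5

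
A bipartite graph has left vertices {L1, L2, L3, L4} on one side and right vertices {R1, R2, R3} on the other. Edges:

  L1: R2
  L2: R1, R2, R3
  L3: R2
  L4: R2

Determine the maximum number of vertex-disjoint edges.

Unit-capacity flow: source→left, listed edges, right→sink; max matching = max flow.
Augmenting path L1→R2 (+1); matched 1.
Augmenting path L2→R1 (+1); matched 2.
No augmenting path remains; maximum matching = 2.
König certificate: {L2, R2} is a vertex cover of size 2 (every listed pair touches it), so no matching can be larger.

2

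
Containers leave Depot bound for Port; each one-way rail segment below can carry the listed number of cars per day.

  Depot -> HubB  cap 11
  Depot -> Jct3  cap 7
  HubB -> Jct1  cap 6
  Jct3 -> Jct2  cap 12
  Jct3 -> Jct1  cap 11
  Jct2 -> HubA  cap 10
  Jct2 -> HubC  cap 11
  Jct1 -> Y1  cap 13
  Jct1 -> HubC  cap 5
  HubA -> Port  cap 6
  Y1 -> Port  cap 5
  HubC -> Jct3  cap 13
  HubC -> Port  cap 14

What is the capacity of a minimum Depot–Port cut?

13

Augment Depot→HubB→Jct1→Y1→Port: bottleneck 5, flow now 5.
Augment Depot→HubB→Jct1→HubC→Port: bottleneck 1, flow now 6.
Augment Depot→Jct3→Jct2→HubA→Port: bottleneck 6, flow now 12.
Augment Depot→Jct3→Jct2→HubC→Port: bottleneck 1, flow now 13.
No augmenting path remains; maximum flow = 13.
By max-flow min-cut, the minimum cut capacity equals the max flow.
In the residual graph, reachable from Depot: {Depot, HubB}.
Min-cut edges: Depot→Jct3 (7), HubB→Jct1 (6); capacity 7 + 6 = 13.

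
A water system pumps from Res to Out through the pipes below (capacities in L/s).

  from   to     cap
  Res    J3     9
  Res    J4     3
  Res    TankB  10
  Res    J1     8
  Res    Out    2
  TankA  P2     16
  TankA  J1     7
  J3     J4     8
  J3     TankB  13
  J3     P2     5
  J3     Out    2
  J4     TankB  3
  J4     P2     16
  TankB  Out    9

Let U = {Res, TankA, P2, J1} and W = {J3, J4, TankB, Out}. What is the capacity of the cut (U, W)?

24

Edges leaving {Res, TankA, P2, J1}: Res→J3 (9), Res→J4 (3), Res→TankB (10), Res→Out (2).
Cut capacity = 9 + 3 + 10 + 2 = 24.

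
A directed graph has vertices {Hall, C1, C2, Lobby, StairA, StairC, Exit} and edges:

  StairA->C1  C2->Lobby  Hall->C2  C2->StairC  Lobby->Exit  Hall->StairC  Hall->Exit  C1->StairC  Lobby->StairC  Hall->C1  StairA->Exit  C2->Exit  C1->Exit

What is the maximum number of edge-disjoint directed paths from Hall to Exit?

Assign every edge capacity 1; by Menger, the answer equals the max flow.
Path Hall→Exit (+1); total 1.
Path Hall→C1→Exit (+1); total 2.
Path Hall→C2→Exit (+1); total 3.
No residual Hall→Exit path; max flow = 3.
Certifying cut of size 3: {Hall→C1, Hall→C2, Hall→Exit}.

3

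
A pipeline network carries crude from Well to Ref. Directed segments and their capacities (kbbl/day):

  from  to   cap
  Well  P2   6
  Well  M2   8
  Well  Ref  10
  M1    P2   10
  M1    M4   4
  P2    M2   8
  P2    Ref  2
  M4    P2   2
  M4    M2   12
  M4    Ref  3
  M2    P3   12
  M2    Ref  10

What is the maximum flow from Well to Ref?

Augment Well→Ref: bottleneck 10, flow now 10.
Augment Well→P2→Ref: bottleneck 2, flow now 12.
Augment Well→M2→Ref: bottleneck 8, flow now 20.
Augment Well→P2→M2→Ref: bottleneck 2, flow now 22.
No augmenting path remains; maximum flow = 22.
In the residual graph, reachable from Well: {Well, P2, M2, P3}.
Min-cut edges: Well→Ref (10), P2→Ref (2), M2→Ref (10); capacity 10 + 2 + 10 = 22.
This cut is saturated, so no flow can exceed 22.

22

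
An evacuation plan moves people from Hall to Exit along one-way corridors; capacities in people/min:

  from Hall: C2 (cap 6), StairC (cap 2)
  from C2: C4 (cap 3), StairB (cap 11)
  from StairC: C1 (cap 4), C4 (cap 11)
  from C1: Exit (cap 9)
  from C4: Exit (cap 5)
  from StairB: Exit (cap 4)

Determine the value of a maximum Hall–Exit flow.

8

Augment Hall→C2→C4→Exit: bottleneck 3, flow now 3.
Augment Hall→C2→StairB→Exit: bottleneck 3, flow now 6.
Augment Hall→StairC→C1→Exit: bottleneck 2, flow now 8.
No augmenting path remains; maximum flow = 8.
In the residual graph, reachable from Hall: {Hall}.
Min-cut edges: Hall→C2 (6), Hall→StairC (2); capacity 6 + 2 = 8.
This cut is saturated, so no flow can exceed 8.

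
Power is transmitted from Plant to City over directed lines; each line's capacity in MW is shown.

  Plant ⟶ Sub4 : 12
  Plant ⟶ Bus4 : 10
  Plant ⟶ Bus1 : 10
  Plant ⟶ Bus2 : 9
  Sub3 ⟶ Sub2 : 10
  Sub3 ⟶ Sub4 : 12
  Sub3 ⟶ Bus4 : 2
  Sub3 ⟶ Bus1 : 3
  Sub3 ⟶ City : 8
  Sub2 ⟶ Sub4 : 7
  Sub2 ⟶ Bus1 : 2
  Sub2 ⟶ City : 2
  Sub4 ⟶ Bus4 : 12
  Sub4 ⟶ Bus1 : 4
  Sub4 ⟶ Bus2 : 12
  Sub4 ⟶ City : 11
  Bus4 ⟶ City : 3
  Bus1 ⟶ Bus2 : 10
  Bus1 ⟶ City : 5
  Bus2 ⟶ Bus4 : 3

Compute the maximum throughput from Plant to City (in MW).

Augment Plant→Sub4→City: bottleneck 11, flow now 11.
Augment Plant→Bus4→City: bottleneck 3, flow now 14.
Augment Plant→Bus1→City: bottleneck 5, flow now 19.
No augmenting path remains; maximum flow = 19.
In the residual graph, reachable from Plant: {Plant, Sub4, Bus4, Bus1, Bus2}.
Min-cut edges: Sub4→City (11), Bus4→City (3), Bus1→City (5); capacity 11 + 3 + 5 = 19.
This cut is saturated, so no flow can exceed 19.

19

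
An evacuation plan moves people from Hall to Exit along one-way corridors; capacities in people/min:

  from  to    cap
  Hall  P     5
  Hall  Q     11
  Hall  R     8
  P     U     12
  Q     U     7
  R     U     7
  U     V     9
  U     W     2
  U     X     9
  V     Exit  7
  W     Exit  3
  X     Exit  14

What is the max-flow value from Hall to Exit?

18

Augment Hall→P→U→V→Exit: bottleneck 5, flow now 5.
Augment Hall→Q→U→V→Exit: bottleneck 2, flow now 7.
Augment Hall→Q→U→W→Exit: bottleneck 2, flow now 9.
Augment Hall→Q→U→X→Exit: bottleneck 3, flow now 12.
Augment Hall→R→U→X→Exit: bottleneck 6, flow now 18.
No augmenting path remains; maximum flow = 18.
In the residual graph, reachable from Hall: {Hall, P, Q, R, U, V}.
Min-cut edges: U→W (2), U→X (9), V→Exit (7); capacity 2 + 9 + 7 = 18.
This cut is saturated, so no flow can exceed 18.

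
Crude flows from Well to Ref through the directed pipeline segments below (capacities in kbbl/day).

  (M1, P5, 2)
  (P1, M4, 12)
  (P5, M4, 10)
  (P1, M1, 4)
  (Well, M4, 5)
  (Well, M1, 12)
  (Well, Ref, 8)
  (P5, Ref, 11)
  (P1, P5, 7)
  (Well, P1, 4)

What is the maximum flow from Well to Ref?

14

Augment Well→Ref: bottleneck 8, flow now 8.
Augment Well→P1→P5→Ref: bottleneck 4, flow now 12.
Augment Well→M1→P5→Ref: bottleneck 2, flow now 14.
No augmenting path remains; maximum flow = 14.
In the residual graph, reachable from Well: {Well, M1, M4}.
Min-cut edges: Well→P1 (4), Well→Ref (8), M1→P5 (2); capacity 4 + 8 + 2 = 14.
This cut is saturated, so no flow can exceed 14.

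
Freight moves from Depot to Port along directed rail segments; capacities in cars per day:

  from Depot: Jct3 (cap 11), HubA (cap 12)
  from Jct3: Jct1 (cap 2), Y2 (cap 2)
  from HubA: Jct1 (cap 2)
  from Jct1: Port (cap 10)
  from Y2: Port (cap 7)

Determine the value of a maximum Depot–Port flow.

6

Augment Depot→Jct3→Jct1→Port: bottleneck 2, flow now 2.
Augment Depot→Jct3→Y2→Port: bottleneck 2, flow now 4.
Augment Depot→HubA→Jct1→Port: bottleneck 2, flow now 6.
No augmenting path remains; maximum flow = 6.
In the residual graph, reachable from Depot: {Depot, Jct3, HubA}.
Min-cut edges: Jct3→Jct1 (2), Jct3→Y2 (2), HubA→Jct1 (2); capacity 2 + 2 + 2 = 6.
This cut is saturated, so no flow can exceed 6.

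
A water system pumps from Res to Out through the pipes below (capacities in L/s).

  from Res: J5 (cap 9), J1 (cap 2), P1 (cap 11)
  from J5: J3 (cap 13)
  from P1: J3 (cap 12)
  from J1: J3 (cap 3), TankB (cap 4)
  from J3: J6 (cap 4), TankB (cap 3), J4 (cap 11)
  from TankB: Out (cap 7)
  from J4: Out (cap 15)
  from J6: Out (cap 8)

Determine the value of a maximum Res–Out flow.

20

Augment Res→J1→TankB→Out: bottleneck 2, flow now 2.
Augment Res→J5→J3→TankB→Out: bottleneck 3, flow now 5.
Augment Res→J5→J3→J4→Out: bottleneck 6, flow now 11.
Augment Res→P1→J3→J4→Out: bottleneck 5, flow now 16.
Augment Res→P1→J3→J6→Out: bottleneck 4, flow now 20.
No augmenting path remains; maximum flow = 20.
In the residual graph, reachable from Res: {Res, J5, P1, J3}.
Min-cut edges: Res→J1 (2), J3→TankB (3), J3→J4 (11), J3→J6 (4); capacity 2 + 3 + 11 + 4 = 20.
This cut is saturated, so no flow can exceed 20.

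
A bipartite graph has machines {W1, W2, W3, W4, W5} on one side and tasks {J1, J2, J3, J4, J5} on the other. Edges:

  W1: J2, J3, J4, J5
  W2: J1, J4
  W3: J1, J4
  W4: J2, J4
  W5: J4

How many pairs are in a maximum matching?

4

Unit-capacity flow: source→left, listed edges, right→sink; max matching = max flow.
Augmenting path W1→J2 (+1); matched 1.
Augmenting path W2→J1 (+1); matched 2.
Augmenting path W3→J4 (+1); matched 3.
Augmenting path W4→J2→W1→J3 (+1); matched 4.
No augmenting path remains; maximum matching = 4.
König certificate: {W1, W4, J1, J4} is a vertex cover of size 4 (every listed pair touches it), so no matching can be larger.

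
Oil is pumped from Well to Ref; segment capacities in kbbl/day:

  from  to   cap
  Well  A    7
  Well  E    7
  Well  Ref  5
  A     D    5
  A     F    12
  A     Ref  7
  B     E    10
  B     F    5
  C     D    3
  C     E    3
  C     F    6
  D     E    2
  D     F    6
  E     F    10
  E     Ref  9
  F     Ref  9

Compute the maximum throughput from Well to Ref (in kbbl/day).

Augment Well→Ref: bottleneck 5, flow now 5.
Augment Well→A→Ref: bottleneck 7, flow now 12.
Augment Well→E→Ref: bottleneck 7, flow now 19.
No augmenting path remains; maximum flow = 19.
In the residual graph, reachable from Well: {Well}.
Min-cut edges: Well→A (7), Well→E (7), Well→Ref (5); capacity 7 + 7 + 5 = 19.
This cut is saturated, so no flow can exceed 19.

19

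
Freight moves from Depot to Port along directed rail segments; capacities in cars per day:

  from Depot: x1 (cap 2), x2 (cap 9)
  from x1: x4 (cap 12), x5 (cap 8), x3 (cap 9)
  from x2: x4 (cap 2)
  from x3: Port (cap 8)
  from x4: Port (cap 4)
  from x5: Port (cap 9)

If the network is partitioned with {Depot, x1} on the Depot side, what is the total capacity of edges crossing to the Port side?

38

Edges leaving {Depot, x1}: Depot→x2 (9), x1→x3 (9), x1→x4 (12), x1→x5 (8).
Cut capacity = 9 + 9 + 12 + 8 = 38.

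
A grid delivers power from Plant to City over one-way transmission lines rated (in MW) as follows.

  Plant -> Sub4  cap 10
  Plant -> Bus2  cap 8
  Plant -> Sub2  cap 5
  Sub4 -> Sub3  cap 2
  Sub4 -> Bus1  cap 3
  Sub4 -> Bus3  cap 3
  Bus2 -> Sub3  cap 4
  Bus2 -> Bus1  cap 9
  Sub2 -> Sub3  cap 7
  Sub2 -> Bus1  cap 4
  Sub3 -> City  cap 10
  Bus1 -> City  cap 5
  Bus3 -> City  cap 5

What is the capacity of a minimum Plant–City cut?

18

Augment Plant→Sub4→Sub3→City: bottleneck 2, flow now 2.
Augment Plant→Sub4→Bus1→City: bottleneck 3, flow now 5.
Augment Plant→Sub4→Bus3→City: bottleneck 3, flow now 8.
Augment Plant→Bus2→Sub3→City: bottleneck 4, flow now 12.
Augment Plant→Bus2→Bus1→City: bottleneck 2, flow now 14.
Augment Plant→Sub2→Sub3→City: bottleneck 4, flow now 18.
No augmenting path remains; maximum flow = 18.
By max-flow min-cut, the minimum cut capacity equals the max flow.
In the residual graph, reachable from Plant: {Plant, Sub4, Bus2, Sub2, Sub3, Bus1}.
Min-cut edges: Sub4→Bus3 (3), Sub3→City (10), Bus1→City (5); capacity 3 + 10 + 5 = 18.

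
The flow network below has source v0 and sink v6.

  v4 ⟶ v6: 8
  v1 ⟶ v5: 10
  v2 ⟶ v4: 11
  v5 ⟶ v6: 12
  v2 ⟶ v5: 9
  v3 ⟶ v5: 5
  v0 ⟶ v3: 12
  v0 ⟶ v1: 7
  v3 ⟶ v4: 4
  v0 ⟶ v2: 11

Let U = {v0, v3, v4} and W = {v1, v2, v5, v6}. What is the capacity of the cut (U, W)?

31

Edges leaving {v0, v3, v4}: v0→v1 (7), v0→v2 (11), v3→v5 (5), v4→v6 (8).
Cut capacity = 7 + 11 + 5 + 8 = 31.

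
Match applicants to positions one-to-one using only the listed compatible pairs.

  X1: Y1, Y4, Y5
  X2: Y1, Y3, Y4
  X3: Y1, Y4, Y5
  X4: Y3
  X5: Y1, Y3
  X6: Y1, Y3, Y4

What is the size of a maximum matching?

Unit-capacity flow: source→left, listed edges, right→sink; max matching = max flow.
Augmenting path X1→Y1 (+1); matched 1.
Augmenting path X2→Y3 (+1); matched 2.
Augmenting path X3→Y4 (+1); matched 3.
Augmenting path X5→Y1→X1→Y5 (+1); matched 4.
No augmenting path remains; maximum matching = 4.
König certificate: {Y1, Y3, Y4, Y5} is a vertex cover of size 4 (every listed pair touches it), so no matching can be larger.

4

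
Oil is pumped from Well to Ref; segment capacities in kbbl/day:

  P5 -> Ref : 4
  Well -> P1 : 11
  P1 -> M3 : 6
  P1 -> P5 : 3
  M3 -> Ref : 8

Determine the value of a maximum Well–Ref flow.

9

Augment Well→P1→P5→Ref: bottleneck 3, flow now 3.
Augment Well→P1→M3→Ref: bottleneck 6, flow now 9.
No augmenting path remains; maximum flow = 9.
In the residual graph, reachable from Well: {Well, P1}.
Min-cut edges: P1→P5 (3), P1→M3 (6); capacity 3 + 6 = 9.
This cut is saturated, so no flow can exceed 9.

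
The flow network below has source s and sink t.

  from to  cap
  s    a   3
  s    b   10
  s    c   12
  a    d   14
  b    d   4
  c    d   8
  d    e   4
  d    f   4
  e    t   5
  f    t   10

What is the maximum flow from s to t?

8

Augment s→a→d→e→t: bottleneck 3, flow now 3.
Augment s→b→d→e→t: bottleneck 1, flow now 4.
Augment s→b→d→f→t: bottleneck 3, flow now 7.
Augment s→c→d→f→t: bottleneck 1, flow now 8.
No augmenting path remains; maximum flow = 8.
In the residual graph, reachable from s: {s, a, b, c, d}.
Min-cut edges: d→e (4), d→f (4); capacity 4 + 4 = 8.
This cut is saturated, so no flow can exceed 8.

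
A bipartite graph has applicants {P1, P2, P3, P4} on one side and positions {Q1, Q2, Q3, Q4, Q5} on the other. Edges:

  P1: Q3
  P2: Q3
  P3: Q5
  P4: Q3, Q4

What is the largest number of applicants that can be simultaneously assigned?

3

Unit-capacity flow: source→left, listed edges, right→sink; max matching = max flow.
Augmenting path P1→Q3 (+1); matched 1.
Augmenting path P3→Q5 (+1); matched 2.
Augmenting path P4→Q4 (+1); matched 3.
No augmenting path remains; maximum matching = 3.
König certificate: {P3, P4, Q3} is a vertex cover of size 3 (every listed pair touches it), so no matching can be larger.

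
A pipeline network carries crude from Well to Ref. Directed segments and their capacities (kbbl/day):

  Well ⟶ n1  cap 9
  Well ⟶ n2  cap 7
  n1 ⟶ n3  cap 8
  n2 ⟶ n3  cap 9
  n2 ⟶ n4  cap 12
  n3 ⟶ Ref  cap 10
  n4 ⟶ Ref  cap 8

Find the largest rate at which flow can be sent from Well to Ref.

Augment Well→n1→n3→Ref: bottleneck 8, flow now 8.
Augment Well→n2→n3→Ref: bottleneck 2, flow now 10.
Augment Well→n2→n4→Ref: bottleneck 5, flow now 15.
No augmenting path remains; maximum flow = 15.
In the residual graph, reachable from Well: {Well, n1}.
Min-cut edges: Well→n2 (7), n1→n3 (8); capacity 7 + 8 = 15.
This cut is saturated, so no flow can exceed 15.

15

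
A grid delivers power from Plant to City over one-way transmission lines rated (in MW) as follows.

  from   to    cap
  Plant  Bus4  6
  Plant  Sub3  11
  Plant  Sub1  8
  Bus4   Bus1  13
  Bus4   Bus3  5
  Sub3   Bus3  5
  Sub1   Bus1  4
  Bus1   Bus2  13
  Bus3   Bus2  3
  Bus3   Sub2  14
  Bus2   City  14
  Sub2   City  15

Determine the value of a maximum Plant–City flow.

15

Augment Plant→Bus4→Bus1→Bus2→City: bottleneck 6, flow now 6.
Augment Plant→Sub3→Bus3→Bus2→City: bottleneck 3, flow now 9.
Augment Plant→Sub3→Bus3→Sub2→City: bottleneck 2, flow now 11.
Augment Plant→Sub1→Bus1→Bus2→City: bottleneck 4, flow now 15.
No augmenting path remains; maximum flow = 15.
In the residual graph, reachable from Plant: {Plant, Sub3, Sub1}.
Min-cut edges: Plant→Bus4 (6), Sub3→Bus3 (5), Sub1→Bus1 (4); capacity 6 + 5 + 4 = 15.
This cut is saturated, so no flow can exceed 15.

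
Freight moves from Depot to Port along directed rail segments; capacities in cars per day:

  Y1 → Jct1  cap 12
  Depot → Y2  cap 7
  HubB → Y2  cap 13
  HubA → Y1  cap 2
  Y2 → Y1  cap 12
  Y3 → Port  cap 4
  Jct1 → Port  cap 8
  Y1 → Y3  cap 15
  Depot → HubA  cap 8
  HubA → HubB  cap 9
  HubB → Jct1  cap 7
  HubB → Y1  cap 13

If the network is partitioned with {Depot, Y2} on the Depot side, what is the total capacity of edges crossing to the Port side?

20

Edges leaving {Depot, Y2}: Depot→HubA (8), Y2→Y1 (12).
Cut capacity = 8 + 12 = 20.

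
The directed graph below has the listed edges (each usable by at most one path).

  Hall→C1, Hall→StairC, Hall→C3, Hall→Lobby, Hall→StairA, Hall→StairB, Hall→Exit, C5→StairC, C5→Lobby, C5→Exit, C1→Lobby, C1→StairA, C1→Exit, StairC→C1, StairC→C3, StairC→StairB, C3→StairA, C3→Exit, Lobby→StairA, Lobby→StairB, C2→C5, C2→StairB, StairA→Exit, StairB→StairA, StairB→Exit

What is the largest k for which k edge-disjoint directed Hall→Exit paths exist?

Assign every edge capacity 1; by Menger, the answer equals the max flow.
Path Hall→Exit (+1); total 1.
Path Hall→C1→Exit (+1); total 2.
Path Hall→C3→Exit (+1); total 3.
Path Hall→StairA→Exit (+1); total 4.
Path Hall→StairB→Exit (+1); total 5.
No residual Hall→Exit path; max flow = 5.
Certifying cut of size 5: {C1→Exit, C3→Exit, Hall→Exit, StairA→Exit, StairB→Exit}.

5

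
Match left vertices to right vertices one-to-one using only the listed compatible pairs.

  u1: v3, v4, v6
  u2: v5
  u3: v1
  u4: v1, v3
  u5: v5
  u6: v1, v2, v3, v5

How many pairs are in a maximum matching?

Unit-capacity flow: source→left, listed edges, right→sink; max matching = max flow.
Augmenting path u1→v3 (+1); matched 1.
Augmenting path u2→v5 (+1); matched 2.
Augmenting path u3→v1 (+1); matched 3.
Augmenting path u6→v2 (+1); matched 4.
Augmenting path u4→v3→u1→v4 (+1); matched 5.
No augmenting path remains; maximum matching = 5.
König certificate: {u1, u3, u4, u6, v5} is a vertex cover of size 5 (every listed pair touches it), so no matching can be larger.

5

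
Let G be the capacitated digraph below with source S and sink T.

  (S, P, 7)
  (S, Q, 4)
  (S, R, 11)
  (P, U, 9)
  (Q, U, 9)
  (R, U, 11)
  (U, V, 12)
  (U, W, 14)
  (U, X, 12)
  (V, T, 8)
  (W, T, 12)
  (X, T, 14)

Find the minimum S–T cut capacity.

22

Augment S→P→U→V→T: bottleneck 7, flow now 7.
Augment S→Q→U→V→T: bottleneck 1, flow now 8.
Augment S→Q→U→W→T: bottleneck 3, flow now 11.
Augment S→R→U→W→T: bottleneck 9, flow now 20.
Augment S→R→U→X→T: bottleneck 2, flow now 22.
No augmenting path remains; maximum flow = 22.
By max-flow min-cut, the minimum cut capacity equals the max flow.
In the residual graph, reachable from S: {S}.
Min-cut edges: S→P (7), S→Q (4), S→R (11); capacity 7 + 4 + 11 = 22.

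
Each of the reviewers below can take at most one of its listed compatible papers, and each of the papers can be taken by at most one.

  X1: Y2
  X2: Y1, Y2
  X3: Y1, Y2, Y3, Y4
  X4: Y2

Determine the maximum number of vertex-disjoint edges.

3

Unit-capacity flow: source→left, listed edges, right→sink; max matching = max flow.
Augmenting path X1→Y2 (+1); matched 1.
Augmenting path X2→Y1 (+1); matched 2.
Augmenting path X3→Y3 (+1); matched 3.
No augmenting path remains; maximum matching = 3.
König certificate: {X2, X3, Y2} is a vertex cover of size 3 (every listed pair touches it), so no matching can be larger.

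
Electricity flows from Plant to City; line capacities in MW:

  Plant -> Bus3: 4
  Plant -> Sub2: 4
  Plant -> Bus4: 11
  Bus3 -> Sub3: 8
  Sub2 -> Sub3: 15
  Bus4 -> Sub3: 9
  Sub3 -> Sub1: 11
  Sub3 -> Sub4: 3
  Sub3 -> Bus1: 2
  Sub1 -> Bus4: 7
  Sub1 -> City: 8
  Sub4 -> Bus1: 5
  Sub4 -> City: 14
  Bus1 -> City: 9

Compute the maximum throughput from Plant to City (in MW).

13

Augment Plant→Bus3→Sub3→Sub1→City: bottleneck 4, flow now 4.
Augment Plant→Sub2→Sub3→Sub1→City: bottleneck 4, flow now 8.
Augment Plant→Bus4→Sub3→Sub4→City: bottleneck 3, flow now 11.
Augment Plant→Bus4→Sub3→Bus1→City: bottleneck 2, flow now 13.
No augmenting path remains; maximum flow = 13.
In the residual graph, reachable from Plant: {Plant, Bus3, Sub2, Bus4, Sub3, Sub1}.
Min-cut edges: Sub3→Sub4 (3), Sub3→Bus1 (2), Sub1→City (8); capacity 3 + 2 + 8 = 13.
This cut is saturated, so no flow can exceed 13.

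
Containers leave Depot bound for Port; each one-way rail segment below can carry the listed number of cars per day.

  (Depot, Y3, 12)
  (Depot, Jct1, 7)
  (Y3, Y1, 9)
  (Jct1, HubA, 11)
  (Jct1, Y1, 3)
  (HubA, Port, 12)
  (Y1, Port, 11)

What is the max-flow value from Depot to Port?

Augment Depot→Y3→Y1→Port: bottleneck 9, flow now 9.
Augment Depot→Jct1→HubA→Port: bottleneck 7, flow now 16.
No augmenting path remains; maximum flow = 16.
In the residual graph, reachable from Depot: {Depot, Y3}.
Min-cut edges: Depot→Jct1 (7), Y3→Y1 (9); capacity 7 + 9 = 16.
This cut is saturated, so no flow can exceed 16.

16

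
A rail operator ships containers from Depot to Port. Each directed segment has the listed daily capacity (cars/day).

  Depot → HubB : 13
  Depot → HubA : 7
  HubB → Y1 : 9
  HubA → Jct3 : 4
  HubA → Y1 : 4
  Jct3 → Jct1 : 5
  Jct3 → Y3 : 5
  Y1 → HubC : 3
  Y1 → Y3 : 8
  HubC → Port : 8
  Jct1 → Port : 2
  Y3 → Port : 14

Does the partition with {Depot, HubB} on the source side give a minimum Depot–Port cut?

No — its capacity is 16, but the minimum cut has capacity 15.

Given cut capacity: 7 + 9 = 16.
Augment Depot→HubB→Y1→HubC→Port: bottleneck 3, flow now 3.
Augment Depot→HubB→Y1→Y3→Port: bottleneck 6, flow now 9.
Augment Depot→HubA→Jct3→Jct1→Port: bottleneck 2, flow now 11.
Augment Depot→HubA→Jct3→Y3→Port: bottleneck 2, flow now 13.
Augment Depot→HubA→Y1→Y3→Port: bottleneck 2, flow now 15.
No augmenting path remains; maximum flow = 15.
In the residual graph, reachable from Depot: {Depot, HubB, HubA, Y1}.
Min-cut edges: HubA→Jct3 (4), Y1→HubC (3), Y1→Y3 (8); capacity 4 + 3 + 8 = 15.
Cut capacity 16 exceeds the max flow 15, so it is not minimum.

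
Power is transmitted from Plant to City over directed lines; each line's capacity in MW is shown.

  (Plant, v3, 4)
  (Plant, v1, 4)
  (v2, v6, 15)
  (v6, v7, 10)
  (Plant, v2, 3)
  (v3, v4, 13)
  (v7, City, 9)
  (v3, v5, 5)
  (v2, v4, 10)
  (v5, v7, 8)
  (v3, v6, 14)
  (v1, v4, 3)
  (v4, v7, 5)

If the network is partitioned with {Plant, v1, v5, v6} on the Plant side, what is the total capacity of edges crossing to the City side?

28

Edges leaving {Plant, v1, v5, v6}: Plant→v2 (3), Plant→v3 (4), v1→v4 (3), v5→v7 (8), v6→v7 (10).
Cut capacity = 3 + 4 + 3 + 8 + 10 = 28.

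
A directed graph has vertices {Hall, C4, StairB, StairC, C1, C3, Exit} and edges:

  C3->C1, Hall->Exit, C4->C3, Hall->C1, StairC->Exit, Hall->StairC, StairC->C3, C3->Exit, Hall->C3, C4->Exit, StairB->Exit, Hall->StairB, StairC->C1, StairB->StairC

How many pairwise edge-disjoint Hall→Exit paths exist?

Assign every edge capacity 1; by Menger, the answer equals the max flow.
Path Hall→Exit (+1); total 1.
Path Hall→StairB→Exit (+1); total 2.
Path Hall→StairC→Exit (+1); total 3.
Path Hall→C3→Exit (+1); total 4.
No residual Hall→Exit path; max flow = 4.
Certifying cut of size 4: {Hall→C3, Hall→Exit, Hall→StairB, Hall→StairC}.

4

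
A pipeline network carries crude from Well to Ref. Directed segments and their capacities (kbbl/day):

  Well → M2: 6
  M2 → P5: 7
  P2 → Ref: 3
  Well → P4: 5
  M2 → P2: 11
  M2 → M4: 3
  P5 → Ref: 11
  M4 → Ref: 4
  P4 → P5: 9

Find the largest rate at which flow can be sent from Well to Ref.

11

Augment Well→P4→P5→Ref: bottleneck 5, flow now 5.
Augment Well→M2→P2→Ref: bottleneck 3, flow now 8.
Augment Well→M2→P5→Ref: bottleneck 3, flow now 11.
No augmenting path remains; maximum flow = 11.
In the residual graph, reachable from Well: {Well}.
Min-cut edges: Well→P4 (5), Well→M2 (6); capacity 5 + 6 = 11.
This cut is saturated, so no flow can exceed 11.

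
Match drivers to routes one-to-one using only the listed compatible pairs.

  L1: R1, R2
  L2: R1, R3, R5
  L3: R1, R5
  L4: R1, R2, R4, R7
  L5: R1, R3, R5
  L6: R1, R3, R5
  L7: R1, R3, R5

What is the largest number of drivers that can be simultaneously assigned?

5

Unit-capacity flow: source→left, listed edges, right→sink; max matching = max flow.
Augmenting path L1→R1 (+1); matched 1.
Augmenting path L2→R3 (+1); matched 2.
Augmenting path L3→R5 (+1); matched 3.
Augmenting path L4→R2 (+1); matched 4.
Augmenting path L5→R1→L1→R2→L4→R4 (+1); matched 5.
No augmenting path remains; maximum matching = 5.
König certificate: {L1, L4, R1, R3, R5} is a vertex cover of size 5 (every listed pair touches it), so no matching can be larger.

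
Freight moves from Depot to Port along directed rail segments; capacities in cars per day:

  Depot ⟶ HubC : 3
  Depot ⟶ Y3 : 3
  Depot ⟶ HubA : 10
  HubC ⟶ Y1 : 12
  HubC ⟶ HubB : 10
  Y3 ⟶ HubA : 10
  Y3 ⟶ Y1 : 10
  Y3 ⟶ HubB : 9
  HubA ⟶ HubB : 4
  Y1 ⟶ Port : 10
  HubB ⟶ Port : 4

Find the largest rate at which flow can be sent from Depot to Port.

10

Augment Depot→HubC→Y1→Port: bottleneck 3, flow now 3.
Augment Depot→Y3→Y1→Port: bottleneck 3, flow now 6.
Augment Depot→HubA→HubB→Port: bottleneck 4, flow now 10.
No augmenting path remains; maximum flow = 10.
In the residual graph, reachable from Depot: {Depot, HubA}.
Min-cut edges: Depot→HubC (3), Depot→Y3 (3), HubA→HubB (4); capacity 3 + 3 + 4 = 10.
This cut is saturated, so no flow can exceed 10.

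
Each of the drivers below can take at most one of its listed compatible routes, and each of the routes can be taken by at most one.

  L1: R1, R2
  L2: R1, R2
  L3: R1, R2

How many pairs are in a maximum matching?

Unit-capacity flow: source→left, listed edges, right→sink; max matching = max flow.
Augmenting path L1→R1 (+1); matched 1.
Augmenting path L2→R2 (+1); matched 2.
No augmenting path remains; maximum matching = 2.
König certificate: {R1, R2} is a vertex cover of size 2 (every listed pair touches it), so no matching can be larger.

2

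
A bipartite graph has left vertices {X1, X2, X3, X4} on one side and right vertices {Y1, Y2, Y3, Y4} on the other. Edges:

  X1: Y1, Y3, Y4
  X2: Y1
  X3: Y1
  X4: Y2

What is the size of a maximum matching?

Unit-capacity flow: source→left, listed edges, right→sink; max matching = max flow.
Augmenting path X1→Y1 (+1); matched 1.
Augmenting path X4→Y2 (+1); matched 2.
Augmenting path X2→Y1→X1→Y3 (+1); matched 3.
No augmenting path remains; maximum matching = 3.
König certificate: {X1, X4, Y1} is a vertex cover of size 3 (every listed pair touches it), so no matching can be larger.

3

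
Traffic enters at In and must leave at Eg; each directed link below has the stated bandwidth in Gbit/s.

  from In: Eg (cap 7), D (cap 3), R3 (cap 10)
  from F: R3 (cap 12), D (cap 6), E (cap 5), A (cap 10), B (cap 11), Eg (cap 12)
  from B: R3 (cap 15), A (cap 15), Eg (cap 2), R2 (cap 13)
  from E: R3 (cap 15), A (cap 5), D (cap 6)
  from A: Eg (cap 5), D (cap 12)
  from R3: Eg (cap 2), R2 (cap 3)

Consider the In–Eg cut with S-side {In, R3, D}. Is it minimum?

No — its capacity is 12, but the minimum cut has capacity 9.

Given cut capacity: 7 + 3 + 2 = 12.
Augment In→Eg: bottleneck 7, flow now 7.
Augment In→R3→Eg: bottleneck 2, flow now 9.
No augmenting path remains; maximum flow = 9.
In the residual graph, reachable from In: {In, R3, D, R2}.
Min-cut edges: In→Eg (7), R3→Eg (2); capacity 7 + 2 = 9.
Cut capacity 12 exceeds the max flow 9, so it is not minimum.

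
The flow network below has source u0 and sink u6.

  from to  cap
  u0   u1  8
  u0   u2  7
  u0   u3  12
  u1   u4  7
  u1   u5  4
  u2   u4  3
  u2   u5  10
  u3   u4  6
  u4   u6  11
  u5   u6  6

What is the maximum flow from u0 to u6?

Augment u0→u1→u4→u6: bottleneck 7, flow now 7.
Augment u0→u1→u5→u6: bottleneck 1, flow now 8.
Augment u0→u2→u4→u6: bottleneck 3, flow now 11.
Augment u0→u2→u5→u6: bottleneck 4, flow now 15.
Augment u0→u3→u4→u6: bottleneck 1, flow now 16.
Augment u0→u3→u4→u1→u5→u6: bottleneck 1, flow now 17. (uses reverse residual edge)
No augmenting path remains; maximum flow = 17.
In the residual graph, reachable from u0: {u0, u1, u2, u3, u4, u5}.
Min-cut edges: u4→u6 (11), u5→u6 (6); capacity 11 + 6 = 17.
This cut is saturated, so no flow can exceed 17.

17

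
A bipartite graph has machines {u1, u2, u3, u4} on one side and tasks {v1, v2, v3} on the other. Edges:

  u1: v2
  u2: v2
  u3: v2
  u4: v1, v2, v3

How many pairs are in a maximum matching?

2

Unit-capacity flow: source→left, listed edges, right→sink; max matching = max flow.
Augmenting path u1→v2 (+1); matched 1.
Augmenting path u4→v1 (+1); matched 2.
No augmenting path remains; maximum matching = 2.
König certificate: {u4, v2} is a vertex cover of size 2 (every listed pair touches it), so no matching can be larger.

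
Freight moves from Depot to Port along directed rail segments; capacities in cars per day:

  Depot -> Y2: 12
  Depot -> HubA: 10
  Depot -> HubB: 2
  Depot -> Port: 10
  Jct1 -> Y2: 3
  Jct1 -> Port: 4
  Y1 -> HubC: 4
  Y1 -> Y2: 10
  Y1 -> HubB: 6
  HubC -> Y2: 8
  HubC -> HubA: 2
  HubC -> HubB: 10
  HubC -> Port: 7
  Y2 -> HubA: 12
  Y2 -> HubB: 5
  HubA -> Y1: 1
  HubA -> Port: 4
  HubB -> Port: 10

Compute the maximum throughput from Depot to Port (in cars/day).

22

Augment Depot→Port: bottleneck 10, flow now 10.
Augment Depot→HubA→Port: bottleneck 4, flow now 14.
Augment Depot→HubB→Port: bottleneck 2, flow now 16.
Augment Depot→Y2→HubB→Port: bottleneck 5, flow now 21.
Augment Depot→HubA→Y1→HubC→Port: bottleneck 1, flow now 22.
No augmenting path remains; maximum flow = 22.
In the residual graph, reachable from Depot: {Depot, Y2, HubA}.
Min-cut edges: Depot→HubB (2), Depot→Port (10), Y2→HubB (5), HubA→Y1 (1), HubA→Port (4); capacity 2 + 10 + 5 + 1 + 4 = 22.
This cut is saturated, so no flow can exceed 22.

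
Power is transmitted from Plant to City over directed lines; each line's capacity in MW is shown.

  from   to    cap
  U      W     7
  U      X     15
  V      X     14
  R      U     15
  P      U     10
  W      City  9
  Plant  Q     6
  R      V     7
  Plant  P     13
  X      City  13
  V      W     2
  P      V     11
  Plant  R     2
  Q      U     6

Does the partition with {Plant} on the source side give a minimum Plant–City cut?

Given cut capacity: 13 + 6 + 2 = 21.
Augment Plant→P→U→W→City: bottleneck 7, flow now 7.
Augment Plant→P→U→X→City: bottleneck 3, flow now 10.
Augment Plant→P→V→W→City: bottleneck 2, flow now 12.
Augment Plant→P→V→X→City: bottleneck 1, flow now 13.
Augment Plant→Q→U→X→City: bottleneck 6, flow now 19.
Augment Plant→R→U→X→City: bottleneck 2, flow now 21.
No augmenting path remains; maximum flow = 21.
Cut capacity 21 equals the max flow, so it is a minimum cut.

Yes — it is a minimum cut (capacity 21).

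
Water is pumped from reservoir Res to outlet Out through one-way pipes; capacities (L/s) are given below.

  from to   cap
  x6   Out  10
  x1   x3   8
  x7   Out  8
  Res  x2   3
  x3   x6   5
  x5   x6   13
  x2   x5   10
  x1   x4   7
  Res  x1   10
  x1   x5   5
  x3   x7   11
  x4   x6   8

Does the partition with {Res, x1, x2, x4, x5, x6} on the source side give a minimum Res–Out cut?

No — its capacity is 18, but the minimum cut has capacity 13.

Given cut capacity: 8 + 10 = 18.
Augment Res→x1→x3→x6→Out: bottleneck 5, flow now 5.
Augment Res→x1→x3→x7→Out: bottleneck 3, flow now 8.
Augment Res→x1→x4→x6→Out: bottleneck 2, flow now 10.
Augment Res→x2→x5→x6→Out: bottleneck 3, flow now 13.
No augmenting path remains; maximum flow = 13.
In the residual graph, reachable from Res: {Res}.
Min-cut edges: Res→x1 (10), Res→x2 (3); capacity 10 + 3 = 13.
Cut capacity 18 exceeds the max flow 13, so it is not minimum.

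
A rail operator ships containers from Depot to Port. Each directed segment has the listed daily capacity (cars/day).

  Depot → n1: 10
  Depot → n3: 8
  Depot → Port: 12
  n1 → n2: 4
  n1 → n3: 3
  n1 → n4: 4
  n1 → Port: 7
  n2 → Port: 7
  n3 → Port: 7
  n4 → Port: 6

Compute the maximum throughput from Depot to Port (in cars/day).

Augment Depot→Port: bottleneck 12, flow now 12.
Augment Depot→n1→Port: bottleneck 7, flow now 19.
Augment Depot→n3→Port: bottleneck 7, flow now 26.
Augment Depot→n1→n2→Port: bottleneck 3, flow now 29.
No augmenting path remains; maximum flow = 29.
In the residual graph, reachable from Depot: {Depot, n3}.
Min-cut edges: Depot→n1 (10), Depot→Port (12), n3→Port (7); capacity 10 + 12 + 7 = 29.
This cut is saturated, so no flow can exceed 29.

29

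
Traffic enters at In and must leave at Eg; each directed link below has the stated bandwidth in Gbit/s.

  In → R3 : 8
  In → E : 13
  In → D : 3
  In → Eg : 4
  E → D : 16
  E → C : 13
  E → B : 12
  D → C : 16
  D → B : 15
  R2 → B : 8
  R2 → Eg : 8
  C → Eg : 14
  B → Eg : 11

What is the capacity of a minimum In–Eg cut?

Augment In→Eg: bottleneck 4, flow now 4.
Augment In→E→C→Eg: bottleneck 13, flow now 17.
Augment In→D→C→Eg: bottleneck 1, flow now 18.
Augment In→D→B→Eg: bottleneck 2, flow now 20.
No augmenting path remains; maximum flow = 20.
By max-flow min-cut, the minimum cut capacity equals the max flow.
In the residual graph, reachable from In: {In, R3}.
Min-cut edges: In→E (13), In→D (3), In→Eg (4); capacity 13 + 3 + 4 = 20.

20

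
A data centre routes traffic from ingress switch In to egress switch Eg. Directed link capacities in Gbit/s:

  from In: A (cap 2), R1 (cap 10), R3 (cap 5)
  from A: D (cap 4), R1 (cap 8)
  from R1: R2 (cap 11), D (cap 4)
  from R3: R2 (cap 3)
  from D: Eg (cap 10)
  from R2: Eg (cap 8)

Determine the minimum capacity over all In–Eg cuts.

14

Augment In→A→D→Eg: bottleneck 2, flow now 2.
Augment In→R1→D→Eg: bottleneck 4, flow now 6.
Augment In→R1→R2→Eg: bottleneck 6, flow now 12.
Augment In→R3→R2→Eg: bottleneck 2, flow now 14.
No augmenting path remains; maximum flow = 14.
By max-flow min-cut, the minimum cut capacity equals the max flow.
In the residual graph, reachable from In: {In, R1, R3, R2}.
Min-cut edges: In→A (2), R1→D (4), R2→Eg (8); capacity 2 + 4 + 8 = 14.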